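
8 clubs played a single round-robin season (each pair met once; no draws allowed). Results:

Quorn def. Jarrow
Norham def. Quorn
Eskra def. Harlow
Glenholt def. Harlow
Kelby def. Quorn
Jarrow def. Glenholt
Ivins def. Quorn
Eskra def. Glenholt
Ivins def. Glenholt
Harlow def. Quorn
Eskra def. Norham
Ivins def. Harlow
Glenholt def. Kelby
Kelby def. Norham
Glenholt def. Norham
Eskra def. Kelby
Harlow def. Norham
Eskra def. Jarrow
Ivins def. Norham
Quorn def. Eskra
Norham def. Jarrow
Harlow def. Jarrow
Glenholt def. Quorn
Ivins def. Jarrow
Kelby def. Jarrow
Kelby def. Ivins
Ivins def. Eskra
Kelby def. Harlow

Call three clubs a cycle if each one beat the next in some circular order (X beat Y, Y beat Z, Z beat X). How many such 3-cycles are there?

10

Win totals: Eskra 5, Jarrow 1, Ivins 6, Quorn 2, Glenholt 4, Harlow 3, Norham 2, Kelby 5.
A club with w wins dominates both others in C(w,2) triples; summing gives 10 + 0 + 15 + 1 + 6 + 3 + 1 + 10 = 46 transitive triples.
Total triples C(8,3) = 56, so cyclic triples = 56 − 46 = 10.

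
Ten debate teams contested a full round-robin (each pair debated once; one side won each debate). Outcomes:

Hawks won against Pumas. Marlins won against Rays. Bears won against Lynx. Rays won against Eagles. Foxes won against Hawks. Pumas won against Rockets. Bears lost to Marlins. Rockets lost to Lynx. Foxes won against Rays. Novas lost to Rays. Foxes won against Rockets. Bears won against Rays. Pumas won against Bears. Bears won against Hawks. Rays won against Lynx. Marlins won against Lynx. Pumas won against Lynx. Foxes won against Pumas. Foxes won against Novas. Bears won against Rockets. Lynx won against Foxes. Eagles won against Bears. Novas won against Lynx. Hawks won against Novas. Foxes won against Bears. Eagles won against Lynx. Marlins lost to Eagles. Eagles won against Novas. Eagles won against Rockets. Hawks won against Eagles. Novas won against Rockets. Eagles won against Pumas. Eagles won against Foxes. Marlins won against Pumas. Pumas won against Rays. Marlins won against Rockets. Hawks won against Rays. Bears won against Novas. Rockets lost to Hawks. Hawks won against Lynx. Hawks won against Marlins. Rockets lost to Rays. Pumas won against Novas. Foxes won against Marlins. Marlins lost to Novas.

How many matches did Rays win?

Rays' results: beat Lynx, Eagles, Rockets, Novas; lost to Marlins, Foxes, Pumas, Bears, Hawks.
That is 4 wins.

4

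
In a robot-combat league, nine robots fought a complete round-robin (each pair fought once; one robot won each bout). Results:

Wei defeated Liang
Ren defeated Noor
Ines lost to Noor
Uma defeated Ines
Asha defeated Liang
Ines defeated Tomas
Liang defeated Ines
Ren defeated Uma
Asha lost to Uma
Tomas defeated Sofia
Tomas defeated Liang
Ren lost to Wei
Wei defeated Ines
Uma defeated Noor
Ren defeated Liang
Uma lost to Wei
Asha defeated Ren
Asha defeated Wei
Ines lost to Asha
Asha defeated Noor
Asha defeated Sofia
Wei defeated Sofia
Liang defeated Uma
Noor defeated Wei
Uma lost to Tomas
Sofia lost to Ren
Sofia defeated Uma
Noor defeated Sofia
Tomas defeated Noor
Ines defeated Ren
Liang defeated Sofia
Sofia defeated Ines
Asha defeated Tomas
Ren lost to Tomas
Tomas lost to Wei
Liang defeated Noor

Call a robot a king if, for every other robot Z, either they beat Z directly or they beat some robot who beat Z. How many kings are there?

5

Uma reaches everyone (king).
Noor cannot reach Asha in two steps.
Asha reaches everyone (king).
Tomas reaches everyone (king).
Ren cannot reach Tomas in two steps.
Wei reaches everyone (king).
Liang reaches everyone (king).
Ines cannot reach Asha, Wei in two steps.
Sofia cannot reach Wei, Liang in two steps.
Kings: Uma, Asha, Tomas, Wei, Liang — 5.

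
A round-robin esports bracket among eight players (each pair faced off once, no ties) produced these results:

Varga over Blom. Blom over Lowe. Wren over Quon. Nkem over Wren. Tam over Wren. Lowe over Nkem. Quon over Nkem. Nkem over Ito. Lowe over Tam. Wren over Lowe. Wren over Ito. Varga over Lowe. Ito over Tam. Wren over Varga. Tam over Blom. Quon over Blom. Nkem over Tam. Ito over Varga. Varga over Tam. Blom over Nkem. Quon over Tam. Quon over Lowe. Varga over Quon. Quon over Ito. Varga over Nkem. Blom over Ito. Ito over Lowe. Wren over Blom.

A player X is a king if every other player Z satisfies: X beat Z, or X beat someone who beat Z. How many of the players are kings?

6

Wren reaches everyone (king).
Nkem reaches everyone (king).
Lowe cannot reach Varga, Quon in two steps.
Varga reaches everyone (king).
Blom cannot reach Quon in two steps.
Quon reaches everyone (king).
Tam reaches everyone (king).
Ito reaches everyone (king).
Kings: Wren, Nkem, Varga, Quon, Tam, Ito — 6.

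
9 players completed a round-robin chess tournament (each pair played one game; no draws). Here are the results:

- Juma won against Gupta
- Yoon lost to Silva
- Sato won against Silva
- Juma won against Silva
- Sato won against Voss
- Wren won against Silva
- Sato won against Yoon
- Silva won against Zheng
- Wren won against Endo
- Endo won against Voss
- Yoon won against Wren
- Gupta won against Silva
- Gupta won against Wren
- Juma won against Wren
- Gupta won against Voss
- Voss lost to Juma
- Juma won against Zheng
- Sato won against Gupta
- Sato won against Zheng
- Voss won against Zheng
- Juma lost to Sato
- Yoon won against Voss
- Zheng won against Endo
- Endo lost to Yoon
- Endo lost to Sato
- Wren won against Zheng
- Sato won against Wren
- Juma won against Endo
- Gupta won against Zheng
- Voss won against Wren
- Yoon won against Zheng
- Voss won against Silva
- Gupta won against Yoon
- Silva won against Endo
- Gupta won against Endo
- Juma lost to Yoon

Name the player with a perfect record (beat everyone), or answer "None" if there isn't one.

Sato has 8 wins out of 8 opponents — a perfect record.

Sato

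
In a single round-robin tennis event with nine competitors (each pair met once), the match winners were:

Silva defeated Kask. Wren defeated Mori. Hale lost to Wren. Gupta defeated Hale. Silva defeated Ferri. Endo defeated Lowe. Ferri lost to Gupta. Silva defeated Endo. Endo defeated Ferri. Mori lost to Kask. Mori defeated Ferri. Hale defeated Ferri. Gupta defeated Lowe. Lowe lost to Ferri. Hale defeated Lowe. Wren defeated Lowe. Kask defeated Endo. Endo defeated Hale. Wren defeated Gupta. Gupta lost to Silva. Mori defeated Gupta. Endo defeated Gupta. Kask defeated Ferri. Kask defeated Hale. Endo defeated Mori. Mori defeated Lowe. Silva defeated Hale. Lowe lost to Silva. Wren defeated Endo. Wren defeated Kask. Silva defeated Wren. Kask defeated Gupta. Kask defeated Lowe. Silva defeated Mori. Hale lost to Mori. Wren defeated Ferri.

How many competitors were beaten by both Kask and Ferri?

1

Kask beat: Mori, Lowe, Ferri, Gupta, Hale, Endo.
Ferri beat: Lowe.
Both beat: Lowe — 1.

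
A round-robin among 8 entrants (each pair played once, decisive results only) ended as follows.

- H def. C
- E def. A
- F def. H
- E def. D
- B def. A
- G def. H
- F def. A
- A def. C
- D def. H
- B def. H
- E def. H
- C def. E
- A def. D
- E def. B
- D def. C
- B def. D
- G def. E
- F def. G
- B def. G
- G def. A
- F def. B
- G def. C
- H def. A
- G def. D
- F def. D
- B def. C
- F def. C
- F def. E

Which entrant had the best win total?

Win totals: A 2, B 5, C 1, D 2, E 4, F 7, G 5, H 2.
F leads with 7 wins (next highest: 5).

F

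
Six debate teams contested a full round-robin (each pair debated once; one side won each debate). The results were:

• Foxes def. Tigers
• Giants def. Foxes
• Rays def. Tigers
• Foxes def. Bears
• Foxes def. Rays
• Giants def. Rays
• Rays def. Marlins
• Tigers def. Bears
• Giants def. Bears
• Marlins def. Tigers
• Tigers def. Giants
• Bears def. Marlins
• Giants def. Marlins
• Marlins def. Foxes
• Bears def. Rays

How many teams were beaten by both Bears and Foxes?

1

Bears beat: Rays, Marlins.
Foxes beat: Rays, Tigers, Bears.
Both beat: Rays — 1.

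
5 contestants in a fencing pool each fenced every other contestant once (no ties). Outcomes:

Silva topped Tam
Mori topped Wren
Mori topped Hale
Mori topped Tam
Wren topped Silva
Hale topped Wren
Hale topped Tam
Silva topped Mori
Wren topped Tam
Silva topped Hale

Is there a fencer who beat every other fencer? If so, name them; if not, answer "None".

None

Highest win total is Silva with 3 (out of 4 possible).
Silva lost to Wren, so no fencer went undefeated.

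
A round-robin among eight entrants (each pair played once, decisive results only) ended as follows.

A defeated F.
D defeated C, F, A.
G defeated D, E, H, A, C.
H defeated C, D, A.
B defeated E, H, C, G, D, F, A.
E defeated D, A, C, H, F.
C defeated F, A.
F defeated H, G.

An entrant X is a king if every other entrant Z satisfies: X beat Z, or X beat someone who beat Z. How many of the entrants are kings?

1

A cannot reach B, C, D, E in two steps.
B reaches everyone (king).
C cannot reach B, D, E in two steps.
D cannot reach B, E in two steps.
E cannot reach B in two steps.
F cannot reach B in two steps.
G cannot reach B in two steps.
H cannot reach B, E, G in two steps.
Kings: B — 1.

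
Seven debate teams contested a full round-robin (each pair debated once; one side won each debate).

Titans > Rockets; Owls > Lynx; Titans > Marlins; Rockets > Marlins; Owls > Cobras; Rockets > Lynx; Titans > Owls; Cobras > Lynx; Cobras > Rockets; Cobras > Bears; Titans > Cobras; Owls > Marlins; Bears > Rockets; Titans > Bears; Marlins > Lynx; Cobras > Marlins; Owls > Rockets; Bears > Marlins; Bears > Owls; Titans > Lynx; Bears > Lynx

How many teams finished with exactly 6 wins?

1

Win totals: Lynx 0, Cobras 4, Titans 6, Owls 4, Marlins 1, Rockets 2, Bears 4.
Exactly 6: Titans — 1 team.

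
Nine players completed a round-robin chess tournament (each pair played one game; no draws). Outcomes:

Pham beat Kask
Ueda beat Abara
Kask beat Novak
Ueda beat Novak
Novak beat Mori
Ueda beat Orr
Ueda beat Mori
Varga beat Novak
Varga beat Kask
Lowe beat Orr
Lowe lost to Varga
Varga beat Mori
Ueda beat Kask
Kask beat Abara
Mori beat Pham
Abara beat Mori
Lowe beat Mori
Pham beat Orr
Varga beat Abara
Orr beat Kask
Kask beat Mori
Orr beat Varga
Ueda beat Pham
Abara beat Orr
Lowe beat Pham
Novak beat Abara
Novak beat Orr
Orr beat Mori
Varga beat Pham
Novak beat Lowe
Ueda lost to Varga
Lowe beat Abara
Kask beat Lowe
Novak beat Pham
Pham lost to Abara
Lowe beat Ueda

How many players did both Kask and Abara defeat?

Kask beat: Abara, Mori, Lowe, Novak.
Abara beat: Pham, Mori, Orr.
Both beat: Mori — 1.

1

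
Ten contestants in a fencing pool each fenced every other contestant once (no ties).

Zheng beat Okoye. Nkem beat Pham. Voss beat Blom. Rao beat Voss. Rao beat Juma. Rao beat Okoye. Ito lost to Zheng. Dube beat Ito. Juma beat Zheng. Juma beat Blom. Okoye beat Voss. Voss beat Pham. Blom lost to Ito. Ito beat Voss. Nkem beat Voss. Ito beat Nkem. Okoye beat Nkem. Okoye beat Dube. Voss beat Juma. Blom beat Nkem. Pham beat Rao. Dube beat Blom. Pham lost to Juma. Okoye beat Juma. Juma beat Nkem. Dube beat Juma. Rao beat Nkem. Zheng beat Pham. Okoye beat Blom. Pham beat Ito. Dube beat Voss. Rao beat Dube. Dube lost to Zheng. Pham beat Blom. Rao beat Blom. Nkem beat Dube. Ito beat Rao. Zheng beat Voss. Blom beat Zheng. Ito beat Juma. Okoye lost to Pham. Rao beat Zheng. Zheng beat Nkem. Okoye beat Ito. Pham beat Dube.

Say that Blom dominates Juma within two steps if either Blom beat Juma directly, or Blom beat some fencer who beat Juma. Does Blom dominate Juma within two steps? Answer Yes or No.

No

Blom did not beat Juma directly.
Blom beat Nkem, Zheng, but each of them lost to Juma. No two-step path.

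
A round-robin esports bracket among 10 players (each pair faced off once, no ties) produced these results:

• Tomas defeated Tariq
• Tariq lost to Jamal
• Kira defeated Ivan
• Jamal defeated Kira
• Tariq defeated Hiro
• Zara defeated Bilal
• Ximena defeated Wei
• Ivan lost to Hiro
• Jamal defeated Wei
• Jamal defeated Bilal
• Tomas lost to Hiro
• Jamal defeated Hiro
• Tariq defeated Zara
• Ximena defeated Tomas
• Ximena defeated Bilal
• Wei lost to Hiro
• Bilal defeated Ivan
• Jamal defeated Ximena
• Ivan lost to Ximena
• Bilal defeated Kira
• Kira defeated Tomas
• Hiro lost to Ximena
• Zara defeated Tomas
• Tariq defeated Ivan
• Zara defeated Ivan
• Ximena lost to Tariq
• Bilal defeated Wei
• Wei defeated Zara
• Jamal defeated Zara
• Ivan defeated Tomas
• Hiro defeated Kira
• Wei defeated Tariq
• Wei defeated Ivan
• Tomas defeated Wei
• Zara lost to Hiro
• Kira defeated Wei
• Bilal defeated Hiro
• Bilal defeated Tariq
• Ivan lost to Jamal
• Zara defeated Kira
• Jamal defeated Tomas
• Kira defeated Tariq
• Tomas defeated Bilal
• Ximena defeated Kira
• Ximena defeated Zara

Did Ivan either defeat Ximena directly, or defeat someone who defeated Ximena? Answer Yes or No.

No

Ivan did not beat Ximena directly.
Ivan beat Tomas, but each of them lost to Ximena. No two-step path.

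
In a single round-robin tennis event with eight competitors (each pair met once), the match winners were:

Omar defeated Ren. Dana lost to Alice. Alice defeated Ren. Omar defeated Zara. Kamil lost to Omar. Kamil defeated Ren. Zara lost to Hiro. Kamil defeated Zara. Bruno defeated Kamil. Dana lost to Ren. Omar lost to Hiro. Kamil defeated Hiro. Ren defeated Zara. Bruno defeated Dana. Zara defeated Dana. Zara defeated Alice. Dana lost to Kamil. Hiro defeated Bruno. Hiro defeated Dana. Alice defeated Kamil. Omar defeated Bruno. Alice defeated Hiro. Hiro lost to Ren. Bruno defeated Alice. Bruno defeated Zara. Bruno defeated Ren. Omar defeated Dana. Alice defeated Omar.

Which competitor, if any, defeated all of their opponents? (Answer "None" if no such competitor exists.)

None

Highest win total is Omar with 5 (out of 7 possible).
Omar lost to Hiro, Alice, so no competitor went undefeated.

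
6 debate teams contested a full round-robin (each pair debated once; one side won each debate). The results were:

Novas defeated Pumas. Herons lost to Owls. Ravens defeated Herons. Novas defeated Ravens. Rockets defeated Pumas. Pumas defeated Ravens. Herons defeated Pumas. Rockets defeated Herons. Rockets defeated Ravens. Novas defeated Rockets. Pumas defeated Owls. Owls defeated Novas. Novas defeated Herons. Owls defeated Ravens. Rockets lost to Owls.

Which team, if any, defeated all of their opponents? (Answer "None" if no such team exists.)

Highest win total is Owls with 4 (out of 5 possible).
Owls lost to Pumas, so no team went undefeated.

None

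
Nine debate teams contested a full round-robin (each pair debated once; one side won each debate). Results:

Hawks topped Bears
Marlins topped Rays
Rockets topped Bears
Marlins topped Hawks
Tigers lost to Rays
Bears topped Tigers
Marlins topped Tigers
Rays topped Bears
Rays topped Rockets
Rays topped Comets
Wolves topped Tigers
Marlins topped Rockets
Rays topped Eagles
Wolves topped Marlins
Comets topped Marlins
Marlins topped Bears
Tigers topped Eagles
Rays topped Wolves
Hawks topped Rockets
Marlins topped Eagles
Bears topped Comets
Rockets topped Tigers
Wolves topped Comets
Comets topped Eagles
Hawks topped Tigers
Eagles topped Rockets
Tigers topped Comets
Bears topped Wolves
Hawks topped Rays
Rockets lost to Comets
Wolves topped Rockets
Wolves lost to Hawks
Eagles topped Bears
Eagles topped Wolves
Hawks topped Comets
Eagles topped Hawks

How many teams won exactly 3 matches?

Win totals: Eagles 4, Marlins 6, Bears 3, Wolves 4, Hawks 6, Tigers 2, Rays 6, Comets 3, Rockets 2.
Exactly 3: Bears, Comets — 2 teams.

2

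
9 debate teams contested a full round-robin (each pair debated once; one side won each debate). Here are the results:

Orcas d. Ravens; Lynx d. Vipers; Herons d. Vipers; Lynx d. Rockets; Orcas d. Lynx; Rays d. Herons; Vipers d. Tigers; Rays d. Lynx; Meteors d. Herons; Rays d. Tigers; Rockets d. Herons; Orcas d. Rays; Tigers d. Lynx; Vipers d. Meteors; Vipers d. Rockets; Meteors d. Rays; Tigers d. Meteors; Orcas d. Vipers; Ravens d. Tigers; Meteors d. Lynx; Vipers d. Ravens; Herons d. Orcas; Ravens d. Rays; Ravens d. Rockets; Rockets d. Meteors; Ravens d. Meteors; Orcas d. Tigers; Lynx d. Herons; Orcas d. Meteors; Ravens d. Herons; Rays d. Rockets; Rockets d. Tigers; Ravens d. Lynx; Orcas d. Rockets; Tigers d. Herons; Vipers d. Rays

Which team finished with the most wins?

Win totals: Tigers 3, Vipers 5, Ravens 6, Rockets 3, Lynx 3, Orcas 7, Herons 2, Meteors 3, Rays 4.
Orcas leads with 7 wins (next highest: 6).

Orcas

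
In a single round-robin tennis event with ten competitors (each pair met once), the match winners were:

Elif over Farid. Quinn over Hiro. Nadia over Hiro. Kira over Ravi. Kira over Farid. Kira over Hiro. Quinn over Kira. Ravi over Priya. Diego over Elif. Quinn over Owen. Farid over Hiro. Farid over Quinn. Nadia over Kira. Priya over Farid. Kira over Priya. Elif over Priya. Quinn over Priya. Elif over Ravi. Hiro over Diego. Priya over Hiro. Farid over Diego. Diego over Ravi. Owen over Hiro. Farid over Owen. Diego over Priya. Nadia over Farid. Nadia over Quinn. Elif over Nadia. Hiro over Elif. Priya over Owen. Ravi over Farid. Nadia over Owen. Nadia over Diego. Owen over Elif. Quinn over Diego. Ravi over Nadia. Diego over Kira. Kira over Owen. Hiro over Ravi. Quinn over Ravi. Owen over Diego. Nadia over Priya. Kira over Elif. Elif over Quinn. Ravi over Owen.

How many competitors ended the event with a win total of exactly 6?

Win totals: Diego 4, Ravi 4, Hiro 3, Priya 3, Farid 4, Owen 3, Quinn 6, Elif 5, Nadia 7, Kira 6.
Exactly 6: Quinn, Kira — 2 competitors.

2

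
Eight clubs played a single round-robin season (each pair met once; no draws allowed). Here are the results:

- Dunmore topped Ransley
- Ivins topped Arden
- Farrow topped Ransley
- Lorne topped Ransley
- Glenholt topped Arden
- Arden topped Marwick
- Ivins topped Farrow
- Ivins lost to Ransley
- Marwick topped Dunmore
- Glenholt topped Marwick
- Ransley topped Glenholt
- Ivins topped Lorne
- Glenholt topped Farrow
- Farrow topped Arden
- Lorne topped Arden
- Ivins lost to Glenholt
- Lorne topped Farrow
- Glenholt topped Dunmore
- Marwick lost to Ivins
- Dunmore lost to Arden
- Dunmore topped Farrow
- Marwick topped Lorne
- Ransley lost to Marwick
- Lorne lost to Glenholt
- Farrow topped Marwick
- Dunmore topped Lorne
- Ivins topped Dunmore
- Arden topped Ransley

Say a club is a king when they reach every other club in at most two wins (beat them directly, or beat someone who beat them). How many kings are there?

7

Arden reaches everyone (king).
Ivins cannot reach Glenholt in two steps.
Glenholt reaches everyone (king).
Dunmore reaches everyone (king).
Lorne reaches everyone (king).
Marwick reaches everyone (king).
Farrow reaches everyone (king).
Ransley reaches everyone (king).
Kings: Arden, Glenholt, Dunmore, Lorne, Marwick, Farrow, Ransley — 7.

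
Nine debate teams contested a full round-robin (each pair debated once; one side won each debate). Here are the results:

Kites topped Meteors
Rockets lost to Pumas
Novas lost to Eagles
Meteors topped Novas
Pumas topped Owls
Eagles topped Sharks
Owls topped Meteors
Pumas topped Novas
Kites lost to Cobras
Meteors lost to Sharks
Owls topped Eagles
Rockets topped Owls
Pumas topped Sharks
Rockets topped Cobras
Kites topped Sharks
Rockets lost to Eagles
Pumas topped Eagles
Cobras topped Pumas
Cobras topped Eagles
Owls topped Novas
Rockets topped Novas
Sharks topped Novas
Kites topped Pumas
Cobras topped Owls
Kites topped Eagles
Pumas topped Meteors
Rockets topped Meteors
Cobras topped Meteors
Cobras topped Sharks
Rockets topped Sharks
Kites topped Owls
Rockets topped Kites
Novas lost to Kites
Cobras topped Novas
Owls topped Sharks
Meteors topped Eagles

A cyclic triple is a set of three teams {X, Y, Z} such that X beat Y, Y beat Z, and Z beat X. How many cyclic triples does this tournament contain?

7

Win totals: Cobras 7, Meteors 2, Rockets 6, Novas 0, Eagles 3, Kites 6, Pumas 6, Sharks 2, Owls 4.
A team with w wins dominates both others in C(w,2) triples; summing gives 21 + 1 + 15 + 0 + 3 + 15 + 15 + 1 + 6 = 77 transitive triples.
Total triples C(9,3) = 84, so cyclic triples = 84 − 77 = 7.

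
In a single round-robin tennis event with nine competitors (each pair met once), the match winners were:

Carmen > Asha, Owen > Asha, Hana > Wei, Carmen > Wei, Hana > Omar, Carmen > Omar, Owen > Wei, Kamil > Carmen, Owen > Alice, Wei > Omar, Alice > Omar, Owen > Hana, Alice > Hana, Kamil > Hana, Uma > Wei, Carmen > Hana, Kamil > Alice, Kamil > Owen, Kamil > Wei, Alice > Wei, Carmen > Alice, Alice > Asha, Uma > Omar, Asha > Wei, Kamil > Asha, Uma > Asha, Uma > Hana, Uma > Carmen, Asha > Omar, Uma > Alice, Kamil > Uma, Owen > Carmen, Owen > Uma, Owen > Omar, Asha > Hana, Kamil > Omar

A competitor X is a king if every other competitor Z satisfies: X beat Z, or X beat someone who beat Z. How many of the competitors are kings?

Hana cannot reach Uma, Alice, Kamil, Asha, Owen, Carmen in two steps.
Uma cannot reach Kamil, Owen in two steps.
Alice cannot reach Uma, Kamil, Owen, Carmen in two steps.
Kamil reaches everyone (king).
Omar cannot reach Hana, Uma, Alice, Kamil, Asha, Owen, Carmen, Wei in two steps.
Asha cannot reach Uma, Alice, Kamil, Owen, Carmen in two steps.
Owen cannot reach Kamil in two steps.
Carmen cannot reach Uma, Kamil, Owen in two steps.
Wei cannot reach Hana, Uma, Alice, Kamil, Asha, Owen, Carmen in two steps.
Kings: Kamil — 1.

1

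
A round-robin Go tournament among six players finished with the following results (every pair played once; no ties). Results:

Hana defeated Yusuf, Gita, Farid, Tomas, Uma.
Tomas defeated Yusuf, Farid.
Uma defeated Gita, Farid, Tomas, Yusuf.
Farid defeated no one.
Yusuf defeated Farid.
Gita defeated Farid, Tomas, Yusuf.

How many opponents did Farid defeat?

0

Farid's results: beat no one; lost to Yusuf, Tomas, Gita, Uma, Hana.
That is 0 wins.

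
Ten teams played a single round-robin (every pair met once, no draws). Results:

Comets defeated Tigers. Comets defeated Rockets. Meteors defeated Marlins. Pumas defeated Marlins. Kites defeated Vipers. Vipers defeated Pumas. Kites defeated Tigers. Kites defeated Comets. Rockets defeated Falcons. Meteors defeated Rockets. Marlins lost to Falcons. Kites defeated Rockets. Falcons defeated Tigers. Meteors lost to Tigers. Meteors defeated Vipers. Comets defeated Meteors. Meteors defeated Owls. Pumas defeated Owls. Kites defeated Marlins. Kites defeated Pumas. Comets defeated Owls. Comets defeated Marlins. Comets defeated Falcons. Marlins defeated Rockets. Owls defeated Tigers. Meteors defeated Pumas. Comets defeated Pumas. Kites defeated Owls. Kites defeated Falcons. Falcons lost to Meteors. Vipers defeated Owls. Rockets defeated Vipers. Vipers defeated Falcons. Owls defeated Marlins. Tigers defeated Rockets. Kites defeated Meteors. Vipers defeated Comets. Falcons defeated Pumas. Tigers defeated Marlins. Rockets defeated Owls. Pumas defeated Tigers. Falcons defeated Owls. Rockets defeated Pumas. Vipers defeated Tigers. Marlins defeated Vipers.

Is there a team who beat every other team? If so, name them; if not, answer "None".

Kites has 9 wins out of 9 opponents — a perfect record.

Kites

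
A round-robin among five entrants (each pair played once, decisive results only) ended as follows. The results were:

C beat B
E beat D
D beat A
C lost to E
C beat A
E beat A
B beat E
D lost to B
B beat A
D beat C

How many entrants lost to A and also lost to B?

0

A beat: no one.
B beat: A, D, E.
No one was beaten by both.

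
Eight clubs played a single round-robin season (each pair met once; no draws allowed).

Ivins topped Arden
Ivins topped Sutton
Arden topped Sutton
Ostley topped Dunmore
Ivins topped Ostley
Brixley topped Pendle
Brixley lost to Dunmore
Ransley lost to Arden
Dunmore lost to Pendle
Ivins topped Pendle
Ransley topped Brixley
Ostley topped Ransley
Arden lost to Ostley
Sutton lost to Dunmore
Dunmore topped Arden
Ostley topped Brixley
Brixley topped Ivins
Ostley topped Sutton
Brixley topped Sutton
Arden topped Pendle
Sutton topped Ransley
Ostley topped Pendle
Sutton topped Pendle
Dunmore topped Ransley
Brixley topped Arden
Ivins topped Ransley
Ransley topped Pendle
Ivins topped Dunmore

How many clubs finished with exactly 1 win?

Win totals: Pendle 1, Ivins 6, Brixley 4, Ransley 2, Arden 3, Ostley 6, Sutton 2, Dunmore 4.
Exactly 1: Pendle — 1 club.

1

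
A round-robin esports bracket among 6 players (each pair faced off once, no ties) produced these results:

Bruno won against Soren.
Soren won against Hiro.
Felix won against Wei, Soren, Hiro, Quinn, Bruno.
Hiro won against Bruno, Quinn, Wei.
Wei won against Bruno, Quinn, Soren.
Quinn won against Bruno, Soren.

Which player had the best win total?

Win totals: Hiro 3, Quinn 2, Felix 5, Wei 3, Bruno 1, Soren 1.
Felix leads with 5 wins (next highest: 3).

Felix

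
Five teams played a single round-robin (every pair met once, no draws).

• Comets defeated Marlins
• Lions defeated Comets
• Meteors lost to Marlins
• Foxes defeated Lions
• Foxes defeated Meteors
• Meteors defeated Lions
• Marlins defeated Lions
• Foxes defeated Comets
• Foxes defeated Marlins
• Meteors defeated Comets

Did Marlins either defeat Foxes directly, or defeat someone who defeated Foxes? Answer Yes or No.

No

Marlins did not beat Foxes directly.
Marlins beat Meteors, Lions, but each of them lost to Foxes. No two-step path.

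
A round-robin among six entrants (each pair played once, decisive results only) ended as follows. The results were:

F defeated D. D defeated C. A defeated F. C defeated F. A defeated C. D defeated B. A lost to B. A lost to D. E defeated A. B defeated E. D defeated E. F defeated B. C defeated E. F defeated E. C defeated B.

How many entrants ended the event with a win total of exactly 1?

Win totals: A 2, B 2, C 3, D 4, E 1, F 3.
Exactly 1: E — 1 entrant.

1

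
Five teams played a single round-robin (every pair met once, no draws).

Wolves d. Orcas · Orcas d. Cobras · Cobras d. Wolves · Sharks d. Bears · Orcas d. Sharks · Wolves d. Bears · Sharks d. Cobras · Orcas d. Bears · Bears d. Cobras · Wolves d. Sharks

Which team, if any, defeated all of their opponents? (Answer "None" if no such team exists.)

Highest win total is Wolves with 3 (out of 4 possible).
Wolves lost to Cobras, so no team went undefeated.

None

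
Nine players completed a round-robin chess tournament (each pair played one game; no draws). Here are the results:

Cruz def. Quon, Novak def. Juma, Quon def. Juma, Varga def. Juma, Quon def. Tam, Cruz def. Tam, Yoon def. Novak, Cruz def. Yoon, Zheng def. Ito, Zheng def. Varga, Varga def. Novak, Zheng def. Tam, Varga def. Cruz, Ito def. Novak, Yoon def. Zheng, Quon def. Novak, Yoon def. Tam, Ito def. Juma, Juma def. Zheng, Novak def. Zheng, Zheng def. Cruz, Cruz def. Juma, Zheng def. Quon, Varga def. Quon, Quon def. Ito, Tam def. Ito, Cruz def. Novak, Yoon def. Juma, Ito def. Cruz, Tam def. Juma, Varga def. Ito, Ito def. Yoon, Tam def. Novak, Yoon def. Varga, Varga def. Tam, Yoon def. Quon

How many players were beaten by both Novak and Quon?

Novak beat: Zheng, Juma.
Quon beat: Ito, Tam, Novak, Juma.
Both beat: Juma — 1.

1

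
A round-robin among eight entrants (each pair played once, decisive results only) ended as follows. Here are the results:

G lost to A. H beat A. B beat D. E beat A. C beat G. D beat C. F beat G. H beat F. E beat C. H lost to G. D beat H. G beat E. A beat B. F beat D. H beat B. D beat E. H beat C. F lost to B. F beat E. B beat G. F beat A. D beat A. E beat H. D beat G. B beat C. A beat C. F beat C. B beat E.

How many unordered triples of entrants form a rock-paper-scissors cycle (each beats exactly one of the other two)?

Win totals: A 3, B 5, C 1, D 5, E 3, F 5, G 2, H 4.
An entrant with w wins dominates both others in C(w,2) triples; summing gives 3 + 10 + 0 + 10 + 3 + 10 + 1 + 6 = 43 transitive triples.
Total triples C(8,3) = 56, so cyclic triples = 56 − 43 = 13.

13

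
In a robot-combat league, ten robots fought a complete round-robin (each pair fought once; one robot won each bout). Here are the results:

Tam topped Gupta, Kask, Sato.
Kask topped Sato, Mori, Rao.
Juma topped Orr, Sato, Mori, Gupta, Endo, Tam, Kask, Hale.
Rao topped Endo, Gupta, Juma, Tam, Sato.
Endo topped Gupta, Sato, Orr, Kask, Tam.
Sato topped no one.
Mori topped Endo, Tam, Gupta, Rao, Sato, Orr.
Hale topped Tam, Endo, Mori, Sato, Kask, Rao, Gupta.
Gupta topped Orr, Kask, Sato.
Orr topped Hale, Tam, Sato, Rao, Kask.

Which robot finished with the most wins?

Win totals: Kask 3, Rao 5, Gupta 3, Juma 8, Tam 3, Orr 5, Mori 6, Hale 7, Endo 5, Sato 0.
Juma leads with 8 wins (next highest: 7).

Juma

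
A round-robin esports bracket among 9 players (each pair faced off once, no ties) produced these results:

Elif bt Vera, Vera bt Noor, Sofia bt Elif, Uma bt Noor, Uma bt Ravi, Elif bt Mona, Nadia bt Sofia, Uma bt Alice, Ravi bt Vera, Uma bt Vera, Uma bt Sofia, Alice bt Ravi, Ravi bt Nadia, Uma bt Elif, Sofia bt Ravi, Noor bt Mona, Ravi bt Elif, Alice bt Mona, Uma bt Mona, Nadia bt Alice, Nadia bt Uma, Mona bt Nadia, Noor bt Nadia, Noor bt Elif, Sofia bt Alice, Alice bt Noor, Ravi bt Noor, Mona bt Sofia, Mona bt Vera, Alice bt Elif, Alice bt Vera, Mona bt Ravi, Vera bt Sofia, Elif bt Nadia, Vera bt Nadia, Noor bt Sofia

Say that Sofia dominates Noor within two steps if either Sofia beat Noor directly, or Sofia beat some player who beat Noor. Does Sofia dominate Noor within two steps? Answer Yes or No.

Sofia did not beat Noor directly.
Sofia beat Ravi, Elif, Alice. Of those, Ravi beat Noor.

Yes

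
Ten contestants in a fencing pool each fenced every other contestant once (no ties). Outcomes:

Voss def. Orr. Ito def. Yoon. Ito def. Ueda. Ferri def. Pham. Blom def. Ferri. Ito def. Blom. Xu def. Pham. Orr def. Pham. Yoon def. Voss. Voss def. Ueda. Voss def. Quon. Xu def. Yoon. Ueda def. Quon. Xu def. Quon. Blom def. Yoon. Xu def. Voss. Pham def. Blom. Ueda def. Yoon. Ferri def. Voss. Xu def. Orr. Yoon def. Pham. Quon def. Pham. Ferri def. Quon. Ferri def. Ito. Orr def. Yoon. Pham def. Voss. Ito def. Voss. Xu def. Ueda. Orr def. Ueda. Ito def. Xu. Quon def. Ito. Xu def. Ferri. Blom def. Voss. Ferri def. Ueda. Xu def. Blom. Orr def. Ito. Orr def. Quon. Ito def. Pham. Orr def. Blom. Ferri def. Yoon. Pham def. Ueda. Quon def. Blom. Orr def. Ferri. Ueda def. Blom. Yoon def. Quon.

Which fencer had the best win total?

Win totals: Ueda 3, Ferri 6, Orr 7, Voss 3, Pham 3, Xu 8, Quon 3, Ito 6, Yoon 3, Blom 3.
Xu leads with 8 wins (next highest: 7).

Xu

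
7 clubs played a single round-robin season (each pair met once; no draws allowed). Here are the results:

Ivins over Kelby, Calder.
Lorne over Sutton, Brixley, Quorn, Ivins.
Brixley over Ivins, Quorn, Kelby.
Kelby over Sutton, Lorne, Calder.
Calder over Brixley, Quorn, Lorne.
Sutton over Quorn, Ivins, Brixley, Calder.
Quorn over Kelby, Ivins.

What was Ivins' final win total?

Ivins' results: beat Calder, Kelby; lost to Brixley, Lorne, Sutton, Quorn.
That is 2 wins.

2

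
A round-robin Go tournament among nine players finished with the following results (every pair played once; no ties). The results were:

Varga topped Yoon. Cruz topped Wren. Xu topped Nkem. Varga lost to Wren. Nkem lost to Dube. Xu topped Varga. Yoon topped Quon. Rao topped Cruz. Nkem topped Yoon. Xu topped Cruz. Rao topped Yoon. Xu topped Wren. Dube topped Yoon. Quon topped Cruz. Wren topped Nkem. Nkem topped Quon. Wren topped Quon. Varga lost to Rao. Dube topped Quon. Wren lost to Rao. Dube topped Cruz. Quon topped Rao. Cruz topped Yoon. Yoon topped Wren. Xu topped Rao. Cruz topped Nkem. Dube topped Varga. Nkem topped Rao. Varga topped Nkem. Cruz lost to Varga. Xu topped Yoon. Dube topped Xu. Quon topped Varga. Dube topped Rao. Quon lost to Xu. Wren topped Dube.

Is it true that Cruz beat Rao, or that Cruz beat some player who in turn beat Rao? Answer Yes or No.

Cruz did not beat Rao directly.
Cruz beat Wren, Yoon, Nkem. Of those, Nkem beat Rao.

Yes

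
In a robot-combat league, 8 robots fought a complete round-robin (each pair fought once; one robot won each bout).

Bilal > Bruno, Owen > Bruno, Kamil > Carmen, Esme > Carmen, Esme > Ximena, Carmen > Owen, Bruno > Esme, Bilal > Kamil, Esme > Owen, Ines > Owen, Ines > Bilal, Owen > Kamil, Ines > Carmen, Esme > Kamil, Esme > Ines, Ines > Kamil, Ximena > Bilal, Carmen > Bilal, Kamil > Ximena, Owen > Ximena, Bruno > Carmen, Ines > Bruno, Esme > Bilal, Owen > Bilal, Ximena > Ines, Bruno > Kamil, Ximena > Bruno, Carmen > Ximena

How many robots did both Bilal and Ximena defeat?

1

Bilal beat: Bruno, Kamil.
Ximena beat: Bruno, Bilal, Ines.
Both beat: Bruno — 1.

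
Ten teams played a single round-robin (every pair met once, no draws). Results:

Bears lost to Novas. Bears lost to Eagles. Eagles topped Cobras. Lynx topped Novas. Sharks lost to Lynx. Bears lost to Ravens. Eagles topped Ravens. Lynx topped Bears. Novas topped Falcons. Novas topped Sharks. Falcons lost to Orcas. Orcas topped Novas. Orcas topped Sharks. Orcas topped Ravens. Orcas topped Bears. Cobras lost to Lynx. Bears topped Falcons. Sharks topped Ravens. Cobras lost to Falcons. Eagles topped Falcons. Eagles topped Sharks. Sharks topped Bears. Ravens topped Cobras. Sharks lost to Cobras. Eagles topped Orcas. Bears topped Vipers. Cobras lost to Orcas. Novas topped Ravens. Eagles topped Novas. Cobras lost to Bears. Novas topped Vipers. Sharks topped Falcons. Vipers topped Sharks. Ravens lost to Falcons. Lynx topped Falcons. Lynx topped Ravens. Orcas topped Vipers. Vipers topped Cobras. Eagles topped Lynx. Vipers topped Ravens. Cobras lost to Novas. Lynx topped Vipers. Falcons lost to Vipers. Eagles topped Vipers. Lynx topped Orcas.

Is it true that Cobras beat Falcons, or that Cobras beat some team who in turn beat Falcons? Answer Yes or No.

Yes

Cobras did not beat Falcons directly.
Cobras beat Sharks. Of those, Sharks beat Falcons.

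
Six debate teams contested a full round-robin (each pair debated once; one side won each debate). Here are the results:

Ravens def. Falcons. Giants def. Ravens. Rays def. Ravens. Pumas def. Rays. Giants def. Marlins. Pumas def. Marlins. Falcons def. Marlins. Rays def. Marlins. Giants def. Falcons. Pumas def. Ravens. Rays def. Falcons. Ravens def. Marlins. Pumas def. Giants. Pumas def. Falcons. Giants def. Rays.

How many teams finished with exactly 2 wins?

Win totals: Ravens 2, Falcons 1, Giants 4, Pumas 5, Marlins 0, Rays 3.
Exactly 2: Ravens — 1 team.

1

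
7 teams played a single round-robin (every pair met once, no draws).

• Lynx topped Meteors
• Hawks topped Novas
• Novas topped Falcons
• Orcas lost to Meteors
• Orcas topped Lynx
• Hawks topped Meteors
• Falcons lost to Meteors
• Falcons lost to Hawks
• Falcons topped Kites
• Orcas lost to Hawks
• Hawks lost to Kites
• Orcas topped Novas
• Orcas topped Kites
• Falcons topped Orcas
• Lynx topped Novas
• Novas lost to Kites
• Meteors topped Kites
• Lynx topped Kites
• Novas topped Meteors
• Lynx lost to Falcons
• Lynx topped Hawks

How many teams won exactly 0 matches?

0

Win totals: Falcons 3, Orcas 3, Novas 2, Kites 2, Meteors 3, Hawks 4, Lynx 4.
No team has exactly 0 wins.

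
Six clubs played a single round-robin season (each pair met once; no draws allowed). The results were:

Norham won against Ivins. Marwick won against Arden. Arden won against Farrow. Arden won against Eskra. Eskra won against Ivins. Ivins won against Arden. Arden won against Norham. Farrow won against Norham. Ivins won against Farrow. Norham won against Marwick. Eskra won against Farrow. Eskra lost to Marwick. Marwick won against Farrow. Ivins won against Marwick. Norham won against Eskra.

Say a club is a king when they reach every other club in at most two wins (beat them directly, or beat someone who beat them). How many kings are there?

Norham reaches everyone (king).
Arden reaches everyone (king).
Marwick reaches everyone (king).
Farrow cannot reach Arden in two steps.
Ivins reaches everyone (king).
Eskra reaches everyone (king).
Kings: Norham, Arden, Marwick, Ivins, Eskra — 5.

5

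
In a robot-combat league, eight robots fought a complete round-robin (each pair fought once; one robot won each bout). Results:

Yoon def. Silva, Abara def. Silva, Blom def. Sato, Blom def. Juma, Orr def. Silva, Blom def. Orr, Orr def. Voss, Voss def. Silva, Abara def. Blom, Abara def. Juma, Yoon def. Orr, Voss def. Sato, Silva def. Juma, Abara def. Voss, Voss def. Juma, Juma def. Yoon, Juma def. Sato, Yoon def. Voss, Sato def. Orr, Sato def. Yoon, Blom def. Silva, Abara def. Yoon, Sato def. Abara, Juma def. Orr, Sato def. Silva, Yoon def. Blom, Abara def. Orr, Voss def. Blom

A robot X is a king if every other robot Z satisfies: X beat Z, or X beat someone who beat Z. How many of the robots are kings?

Voss reaches everyone (king).
Blom reaches everyone (king).
Abara reaches everyone (king).
Yoon cannot reach Abara in two steps.
Sato reaches everyone (king).
Juma reaches everyone (king).
Silva cannot reach Voss, Blom, Abara in two steps.
Orr cannot reach Abara, Yoon in two steps.
Kings: Voss, Blom, Abara, Sato, Juma — 5.

5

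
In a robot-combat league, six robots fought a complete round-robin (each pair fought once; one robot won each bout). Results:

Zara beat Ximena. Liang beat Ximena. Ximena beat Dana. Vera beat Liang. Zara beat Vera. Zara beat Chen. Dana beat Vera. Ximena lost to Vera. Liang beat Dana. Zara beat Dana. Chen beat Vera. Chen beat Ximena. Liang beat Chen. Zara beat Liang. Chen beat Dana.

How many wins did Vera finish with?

2

Vera's results: beat Liang, Ximena; lost to Dana, Chen, Zara.
That is 2 wins.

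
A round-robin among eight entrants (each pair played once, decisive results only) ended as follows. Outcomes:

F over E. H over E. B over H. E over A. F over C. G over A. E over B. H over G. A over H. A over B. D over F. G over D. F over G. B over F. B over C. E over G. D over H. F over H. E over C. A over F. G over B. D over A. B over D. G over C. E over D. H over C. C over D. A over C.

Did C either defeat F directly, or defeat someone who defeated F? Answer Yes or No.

C did not beat F directly.
C beat D. Of those, D beat F.

Yes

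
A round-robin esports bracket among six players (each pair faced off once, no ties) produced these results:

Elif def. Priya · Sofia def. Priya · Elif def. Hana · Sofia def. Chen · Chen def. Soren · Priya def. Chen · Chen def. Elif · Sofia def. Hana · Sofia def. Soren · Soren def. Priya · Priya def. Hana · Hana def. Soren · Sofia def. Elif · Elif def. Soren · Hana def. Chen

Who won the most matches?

Sofia

Win totals: Hana 2, Soren 1, Sofia 5, Elif 3, Priya 2, Chen 2.
Sofia leads with 5 wins (next highest: 3).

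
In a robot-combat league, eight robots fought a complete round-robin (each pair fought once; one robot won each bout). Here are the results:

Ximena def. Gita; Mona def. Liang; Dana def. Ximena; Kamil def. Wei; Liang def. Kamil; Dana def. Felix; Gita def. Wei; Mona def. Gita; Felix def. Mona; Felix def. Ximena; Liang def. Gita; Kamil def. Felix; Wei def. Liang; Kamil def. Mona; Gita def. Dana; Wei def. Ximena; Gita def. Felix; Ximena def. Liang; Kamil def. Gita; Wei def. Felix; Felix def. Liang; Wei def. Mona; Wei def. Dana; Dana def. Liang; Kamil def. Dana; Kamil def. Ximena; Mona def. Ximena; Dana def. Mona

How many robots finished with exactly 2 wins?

2

Win totals: Felix 3, Gita 3, Liang 2, Wei 5, Kamil 6, Mona 3, Ximena 2, Dana 4.
Exactly 2: Liang, Ximena — 2 robots.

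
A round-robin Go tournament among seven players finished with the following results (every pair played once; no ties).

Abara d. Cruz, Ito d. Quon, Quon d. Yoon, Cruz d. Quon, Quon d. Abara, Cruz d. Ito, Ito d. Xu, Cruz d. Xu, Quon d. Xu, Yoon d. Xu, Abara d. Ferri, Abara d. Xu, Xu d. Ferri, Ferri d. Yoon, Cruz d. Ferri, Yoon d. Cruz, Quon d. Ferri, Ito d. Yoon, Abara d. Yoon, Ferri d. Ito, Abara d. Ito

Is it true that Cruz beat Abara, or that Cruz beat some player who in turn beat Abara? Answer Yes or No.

Cruz did not beat Abara directly.
Cruz beat Xu, Ferri, Quon, Ito. Of those, Quon beat Abara.

Yes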